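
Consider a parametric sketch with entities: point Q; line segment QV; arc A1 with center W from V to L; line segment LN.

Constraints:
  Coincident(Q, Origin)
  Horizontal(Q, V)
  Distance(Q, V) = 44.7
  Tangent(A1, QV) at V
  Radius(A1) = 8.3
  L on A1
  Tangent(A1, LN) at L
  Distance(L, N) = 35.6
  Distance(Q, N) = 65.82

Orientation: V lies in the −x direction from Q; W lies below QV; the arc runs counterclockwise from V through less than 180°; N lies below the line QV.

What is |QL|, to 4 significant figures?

53.75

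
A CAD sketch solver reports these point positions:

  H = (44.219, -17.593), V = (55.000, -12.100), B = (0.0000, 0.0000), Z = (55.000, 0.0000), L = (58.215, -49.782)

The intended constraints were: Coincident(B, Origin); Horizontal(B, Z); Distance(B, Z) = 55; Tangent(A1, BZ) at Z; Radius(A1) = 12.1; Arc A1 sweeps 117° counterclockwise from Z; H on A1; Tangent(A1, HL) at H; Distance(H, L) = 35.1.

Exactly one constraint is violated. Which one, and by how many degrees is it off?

Tangent(A1, HL) at H — off by 3.50°.

B = (0.00, 0.00) ✓; B.y = 0.00, Z.y = 0.00 ✓; |BZ| = 55.00 ✓; ∠(VZ, ZB) = 90.00° ✓; |VZ| = 12.10 ✓; bearing(V→H) − bearing(V→Z) = 117.0° ✓; |VH| = 12.10 ✓; ∠(VH, HL) = 93.50° ✗; |HL| = 35.10 ✓.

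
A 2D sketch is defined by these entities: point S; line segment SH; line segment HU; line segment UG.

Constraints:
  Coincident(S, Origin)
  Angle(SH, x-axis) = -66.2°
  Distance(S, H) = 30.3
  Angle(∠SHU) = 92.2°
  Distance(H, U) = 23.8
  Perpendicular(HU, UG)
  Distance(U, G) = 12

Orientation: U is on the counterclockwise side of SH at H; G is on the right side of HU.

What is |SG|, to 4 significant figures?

49.10

∠SHU = 92.2°, so HU runs at -66.2° + (180° − 92.2°) = 21.60° from the x-axis; with |HU| = 23.8, U = H + 23.8·(cos 21.60°, sin 21.60°) = (34.36, -18.96). HU ⟂ UG; with |UG| = 12.0 on the right of HU, G = U + 12.0·(0.3681, -0.9298) = (38.77, -30.12). Then |SG| = |G − S| = 49.10.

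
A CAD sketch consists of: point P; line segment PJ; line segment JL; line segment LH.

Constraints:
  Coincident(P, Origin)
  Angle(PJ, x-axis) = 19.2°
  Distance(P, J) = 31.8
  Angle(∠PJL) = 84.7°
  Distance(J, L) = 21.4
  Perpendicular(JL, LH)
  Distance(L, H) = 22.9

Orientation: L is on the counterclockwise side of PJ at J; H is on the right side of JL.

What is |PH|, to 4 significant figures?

57.60

P is at the origin; PJ runs at 19.2° with length 31.8, so J = 31.8·(cos 19.2°, sin 19.2°) = (30.03, 10.46). ∠PJL = 84.7°, so JL runs at 19.2° + (180° − 84.7°) = 114.5° from the x-axis; with |JL| = 21.4, L = J + 21.4·(cos 114.5°, sin 114.5°) = (21.16, 29.93). JL is perpendicular to LH; with |LH| = 22.9 on the right of JL, H = L + 22.9·(0.9100, 0.4147) = (41.99, 39.43). Then |PH| = |H − P| = 57.60.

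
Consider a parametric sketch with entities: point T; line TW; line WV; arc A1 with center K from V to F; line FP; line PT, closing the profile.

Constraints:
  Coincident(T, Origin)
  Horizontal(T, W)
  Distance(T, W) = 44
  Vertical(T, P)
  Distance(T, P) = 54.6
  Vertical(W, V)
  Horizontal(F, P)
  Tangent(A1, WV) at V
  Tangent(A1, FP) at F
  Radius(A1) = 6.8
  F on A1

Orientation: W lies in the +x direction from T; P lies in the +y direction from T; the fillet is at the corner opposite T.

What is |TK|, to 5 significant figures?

60.570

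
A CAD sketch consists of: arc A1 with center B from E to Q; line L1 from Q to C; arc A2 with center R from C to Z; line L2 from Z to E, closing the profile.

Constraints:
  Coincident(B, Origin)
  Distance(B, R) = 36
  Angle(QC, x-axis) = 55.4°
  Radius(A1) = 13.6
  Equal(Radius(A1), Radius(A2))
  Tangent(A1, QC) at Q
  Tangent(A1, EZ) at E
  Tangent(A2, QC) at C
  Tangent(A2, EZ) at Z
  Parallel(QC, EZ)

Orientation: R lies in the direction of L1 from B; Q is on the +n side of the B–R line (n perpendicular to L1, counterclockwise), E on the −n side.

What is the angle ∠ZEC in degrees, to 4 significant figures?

37.07°

The slot axis is L1's direction at 55.4°, so u = (cos 55.4°, sin 55.4°) = (0.5678, 0.8231) and n = (−sin 55.4°, cos 55.4°) = (-0.8231, 0.5678). B is at the origin and R lies 36.0 along u from B, so R = 36.0·u = (20.44, 29.63). Tangency of A1 to both parallel lines with radius 13.6 puts Q and E at B ± 13.6·n: Q = (-11.19, 7.723), E = (11.19, -7.723). Equal radii place C and Z the same way about R: C = R + 13.6·n = (9.248, 37.36), Z = R − 13.6·n = (31.64, 21.91). Then cos ∠ZEC = EZ·EC / (|EZ||EC|), giving 37.07°.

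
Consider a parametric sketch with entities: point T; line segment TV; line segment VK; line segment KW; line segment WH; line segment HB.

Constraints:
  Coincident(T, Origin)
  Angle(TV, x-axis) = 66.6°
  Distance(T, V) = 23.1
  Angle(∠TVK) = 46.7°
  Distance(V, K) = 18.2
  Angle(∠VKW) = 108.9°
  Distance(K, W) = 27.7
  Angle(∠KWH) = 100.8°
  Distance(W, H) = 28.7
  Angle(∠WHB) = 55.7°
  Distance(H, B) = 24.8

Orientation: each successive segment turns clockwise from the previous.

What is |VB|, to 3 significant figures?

16.3

T is at the origin; TV runs at 66.6° with length 23.1, so V = (9.17, 21.2). ∠TVK = 46.7° gives VK at -66.7° from the x-axis; with |VK| = 18.2, K = (16.4, 4.48). ∠VKW = 108.9° gives KW at -138° from the x-axis; with |KW| = 27.7, W = (-4.15, -14.1). ∠KWH = 100.8° gives WH at 143° from the x-axis; with |WH| = 28.7, H = (-27.1, 3.15). ∠WHB = 55.7° gives HB at 18.7° from the x-axis; with |HB| = 24.8, B = (-3.58, 11.1). Then |VB| = |B − V| = 16.3.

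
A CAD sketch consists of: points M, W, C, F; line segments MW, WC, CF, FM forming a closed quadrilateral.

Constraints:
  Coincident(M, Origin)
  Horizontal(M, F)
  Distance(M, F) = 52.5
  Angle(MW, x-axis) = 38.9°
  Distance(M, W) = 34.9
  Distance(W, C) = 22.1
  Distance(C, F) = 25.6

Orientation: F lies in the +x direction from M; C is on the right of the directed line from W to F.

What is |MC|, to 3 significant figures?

26.9

Checks: M = (0.00, 0.00) ✓; |WC| = 22.10 ✓; |CF| = 25.60 ✓.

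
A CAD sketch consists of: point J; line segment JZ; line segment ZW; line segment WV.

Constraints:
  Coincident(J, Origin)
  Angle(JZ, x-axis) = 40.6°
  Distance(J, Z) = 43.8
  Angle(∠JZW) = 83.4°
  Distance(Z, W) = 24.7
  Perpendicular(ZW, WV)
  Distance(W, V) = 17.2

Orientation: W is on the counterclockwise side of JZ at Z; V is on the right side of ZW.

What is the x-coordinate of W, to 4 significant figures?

15.13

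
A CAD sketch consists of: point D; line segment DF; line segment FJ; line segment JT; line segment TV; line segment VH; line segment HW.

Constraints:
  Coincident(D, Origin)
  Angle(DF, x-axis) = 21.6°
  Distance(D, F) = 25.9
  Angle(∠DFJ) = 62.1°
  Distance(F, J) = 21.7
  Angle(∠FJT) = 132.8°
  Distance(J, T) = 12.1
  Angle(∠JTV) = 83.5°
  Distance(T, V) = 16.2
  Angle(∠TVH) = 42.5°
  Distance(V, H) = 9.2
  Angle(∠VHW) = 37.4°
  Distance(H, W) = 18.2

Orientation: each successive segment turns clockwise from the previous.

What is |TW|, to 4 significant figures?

17.20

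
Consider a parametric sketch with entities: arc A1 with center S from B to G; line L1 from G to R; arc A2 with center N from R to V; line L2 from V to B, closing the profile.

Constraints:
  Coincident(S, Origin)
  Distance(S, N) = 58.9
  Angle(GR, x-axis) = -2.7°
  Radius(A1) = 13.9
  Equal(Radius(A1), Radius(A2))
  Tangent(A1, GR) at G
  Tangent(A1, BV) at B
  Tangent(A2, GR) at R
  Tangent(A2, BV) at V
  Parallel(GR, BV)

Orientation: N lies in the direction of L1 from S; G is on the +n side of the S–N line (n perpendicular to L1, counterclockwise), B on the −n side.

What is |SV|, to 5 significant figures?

60.518

The slot axis is L1's direction at -2.7°, so u = (cos -2.7°, sin -2.7°) = (0.99889, -0.047106) and n = (−sin -2.7°, cos -2.7°) = (0.047106, 0.99889). S is at the origin and N lies 58.9 along u from S, so N = 58.9·u = (58.835, -2.7746). Tangency of A1 to both parallel lines with radius 13.9 puts G and B at S ± 13.9·n: G = (0.65478, 13.885), B = (-0.65478, -13.885). Equal radii place R and V the same way about N: R = N + 13.9·n = (59.489, 11.110), V = N − 13.9·n = (58.180, -16.659). Then |SV| = |V − S| = 60.518.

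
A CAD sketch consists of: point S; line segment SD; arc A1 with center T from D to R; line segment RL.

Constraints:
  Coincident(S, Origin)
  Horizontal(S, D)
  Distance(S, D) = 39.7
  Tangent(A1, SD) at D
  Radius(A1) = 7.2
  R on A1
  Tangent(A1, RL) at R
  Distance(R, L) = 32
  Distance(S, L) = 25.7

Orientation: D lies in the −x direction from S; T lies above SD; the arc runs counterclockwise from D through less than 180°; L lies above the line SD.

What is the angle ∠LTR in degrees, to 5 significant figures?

77.320°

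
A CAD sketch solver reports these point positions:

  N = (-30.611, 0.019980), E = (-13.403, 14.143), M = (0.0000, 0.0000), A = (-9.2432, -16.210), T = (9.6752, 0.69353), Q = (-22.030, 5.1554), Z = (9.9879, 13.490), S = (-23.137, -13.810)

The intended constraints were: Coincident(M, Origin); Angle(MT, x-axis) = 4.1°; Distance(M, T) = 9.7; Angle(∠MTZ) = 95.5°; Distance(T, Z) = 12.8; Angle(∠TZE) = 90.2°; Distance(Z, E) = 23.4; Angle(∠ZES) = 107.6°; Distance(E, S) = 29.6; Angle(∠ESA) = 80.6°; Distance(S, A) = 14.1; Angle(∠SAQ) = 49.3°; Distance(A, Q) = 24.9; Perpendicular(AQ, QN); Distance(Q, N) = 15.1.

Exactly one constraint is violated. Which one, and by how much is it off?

Distance(Q, N) = 15.1 — off by 5.10.

M = (0.00, 0.00) ✓; MT at 4.100° ✓; |MT| = 9.700 ✓; ∠MTZ = 95.50° ✓; |TZ| = 12.80 ✓; ∠TZE = 90.20° ✓; |ZE| = 23.40 ✓; ∠ZES = 107.6° ✓; |ES| = 29.60 ✓; ∠ESA = 80.60° ✓; |SA| = 14.10 ✓; ∠SAQ = 49.30° ✓; |AQ| = 24.90 ✓; ∠(AQ, QN) = 90.00° ✓; |QN| = 10.00 ✗.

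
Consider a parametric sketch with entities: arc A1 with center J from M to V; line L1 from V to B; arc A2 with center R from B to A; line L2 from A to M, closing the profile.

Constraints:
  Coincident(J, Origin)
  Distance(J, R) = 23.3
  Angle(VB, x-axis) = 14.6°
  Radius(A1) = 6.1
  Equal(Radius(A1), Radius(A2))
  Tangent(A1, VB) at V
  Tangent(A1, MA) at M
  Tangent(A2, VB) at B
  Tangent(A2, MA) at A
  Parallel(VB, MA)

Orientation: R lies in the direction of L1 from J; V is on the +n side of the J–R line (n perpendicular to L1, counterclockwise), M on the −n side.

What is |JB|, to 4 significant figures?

24.09

Tangency of A1 to both parallel lines with radius 6.1 puts V and M at J ± 6.1·n: V = (-1.538, 5.903), M = (1.538, -5.903). Equal radii place B and A the same way about R: B = R + 6.1·n = (21.01, 11.78), A = R − 6.1·n = (24.09, -0.02981). Then |JB| = |B − J| = 24.09.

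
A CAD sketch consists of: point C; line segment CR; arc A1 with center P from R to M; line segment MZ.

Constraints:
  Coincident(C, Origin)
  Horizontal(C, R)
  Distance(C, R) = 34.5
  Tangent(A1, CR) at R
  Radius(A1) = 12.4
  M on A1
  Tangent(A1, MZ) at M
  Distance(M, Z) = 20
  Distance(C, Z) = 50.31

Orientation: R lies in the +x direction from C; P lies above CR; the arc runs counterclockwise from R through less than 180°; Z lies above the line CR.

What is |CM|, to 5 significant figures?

48.912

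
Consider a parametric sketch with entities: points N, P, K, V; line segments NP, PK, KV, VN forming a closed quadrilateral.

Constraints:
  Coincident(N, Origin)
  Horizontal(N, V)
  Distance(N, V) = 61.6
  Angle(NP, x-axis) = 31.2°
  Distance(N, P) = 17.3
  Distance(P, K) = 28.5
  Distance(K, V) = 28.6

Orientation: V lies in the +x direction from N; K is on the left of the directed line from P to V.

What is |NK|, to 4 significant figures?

45.68

Checks: |PK| = 28.50 ✓; |KV| = 28.60 ✓.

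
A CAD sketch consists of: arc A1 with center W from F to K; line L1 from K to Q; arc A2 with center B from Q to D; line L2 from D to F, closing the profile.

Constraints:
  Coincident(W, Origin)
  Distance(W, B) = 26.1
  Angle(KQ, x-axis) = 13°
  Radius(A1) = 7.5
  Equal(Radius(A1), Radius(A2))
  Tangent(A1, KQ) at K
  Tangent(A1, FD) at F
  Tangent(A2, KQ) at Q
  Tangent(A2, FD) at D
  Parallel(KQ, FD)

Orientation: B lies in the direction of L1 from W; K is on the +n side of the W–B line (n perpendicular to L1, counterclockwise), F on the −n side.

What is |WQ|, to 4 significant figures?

27.16

Tangency of A1 to both parallel lines with radius 7.5 puts K and F at W ± 7.5·n: K = (-1.687, 7.308), F = (1.687, -7.308). Equal radii place Q and D the same way about B: Q = B + 7.5·n = (23.74, 13.18), D = B − 7.5·n = (27.12, -1.437). Then |WQ| = |Q − W| = 27.16.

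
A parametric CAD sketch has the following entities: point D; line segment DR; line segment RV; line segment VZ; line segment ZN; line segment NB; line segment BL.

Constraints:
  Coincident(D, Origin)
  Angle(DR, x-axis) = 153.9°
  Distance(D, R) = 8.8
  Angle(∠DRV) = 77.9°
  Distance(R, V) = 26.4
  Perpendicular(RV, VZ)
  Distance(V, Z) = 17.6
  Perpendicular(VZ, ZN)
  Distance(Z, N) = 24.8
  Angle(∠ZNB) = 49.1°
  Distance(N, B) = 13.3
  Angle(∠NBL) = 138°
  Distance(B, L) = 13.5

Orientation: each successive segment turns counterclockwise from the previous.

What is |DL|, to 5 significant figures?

22.029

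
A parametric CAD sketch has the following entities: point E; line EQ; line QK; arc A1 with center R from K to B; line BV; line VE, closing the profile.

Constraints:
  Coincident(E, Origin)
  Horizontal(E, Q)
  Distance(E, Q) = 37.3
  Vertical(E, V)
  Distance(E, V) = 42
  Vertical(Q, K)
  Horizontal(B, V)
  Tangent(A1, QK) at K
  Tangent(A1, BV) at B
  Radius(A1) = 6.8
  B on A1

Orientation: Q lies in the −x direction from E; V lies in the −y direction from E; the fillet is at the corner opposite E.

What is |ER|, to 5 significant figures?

46.576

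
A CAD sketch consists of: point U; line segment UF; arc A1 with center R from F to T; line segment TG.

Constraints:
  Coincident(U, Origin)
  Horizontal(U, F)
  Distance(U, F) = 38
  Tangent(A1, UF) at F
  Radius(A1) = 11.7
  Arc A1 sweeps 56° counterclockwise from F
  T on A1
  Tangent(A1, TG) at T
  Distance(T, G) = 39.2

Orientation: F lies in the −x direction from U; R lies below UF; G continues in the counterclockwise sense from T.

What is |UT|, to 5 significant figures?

47.978

Tangency of A1 to UF means the radius RF is perpendicular to UF, so R = F + (0, -11.7) = (-38.000, -11.700). On A1, F sits at bearing 90° from R; a 56° counterclockwise sweep puts T at bearing 146°, so T = R + 11.7·(cos 146°, sin 146°) = (-47.700, -5.1574). Then |UT| = |T − U| = 47.978.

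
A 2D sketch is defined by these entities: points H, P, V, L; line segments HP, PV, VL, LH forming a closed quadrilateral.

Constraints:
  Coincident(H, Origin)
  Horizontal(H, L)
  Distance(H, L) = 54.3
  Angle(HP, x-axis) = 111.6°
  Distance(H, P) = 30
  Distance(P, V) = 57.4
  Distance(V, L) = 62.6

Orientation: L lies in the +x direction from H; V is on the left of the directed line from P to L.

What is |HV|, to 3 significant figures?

70.3

Checks: |PV| = 57.40 ✓; |VL| = 62.60 ✓.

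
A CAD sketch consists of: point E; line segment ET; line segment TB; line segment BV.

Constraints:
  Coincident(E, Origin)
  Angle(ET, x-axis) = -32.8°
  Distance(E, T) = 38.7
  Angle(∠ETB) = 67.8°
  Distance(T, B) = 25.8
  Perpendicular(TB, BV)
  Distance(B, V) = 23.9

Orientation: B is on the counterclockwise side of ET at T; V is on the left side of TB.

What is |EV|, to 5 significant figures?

16.349

E is at the origin; ET runs at -32.8° with length 38.7, so T = 38.7·(cos -32.8°, sin -32.8°) = (32.530, -20.964). ∠ETB = 67.8°, so TB runs at -32.8° + (180° − 67.8°) = 79.400° from the x-axis; with |TB| = 25.8, B = T + 25.8·(cos 79.400°, sin 79.400°) = (37.276, 4.3956). The perpendicularity gives BV at right angles to TB; with |BV| = 23.9 on the left of TB, V = B + 23.9·(-0.98294, 0.18395) = (13.784, 8.7921). Then |EV| = |V − E| = 16.349.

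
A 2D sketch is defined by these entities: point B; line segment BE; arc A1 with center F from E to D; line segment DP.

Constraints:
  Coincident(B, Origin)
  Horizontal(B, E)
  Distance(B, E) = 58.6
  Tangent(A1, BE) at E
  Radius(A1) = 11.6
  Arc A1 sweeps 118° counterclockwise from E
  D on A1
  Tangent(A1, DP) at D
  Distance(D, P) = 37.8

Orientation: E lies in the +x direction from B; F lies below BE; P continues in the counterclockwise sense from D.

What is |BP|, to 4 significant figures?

83.14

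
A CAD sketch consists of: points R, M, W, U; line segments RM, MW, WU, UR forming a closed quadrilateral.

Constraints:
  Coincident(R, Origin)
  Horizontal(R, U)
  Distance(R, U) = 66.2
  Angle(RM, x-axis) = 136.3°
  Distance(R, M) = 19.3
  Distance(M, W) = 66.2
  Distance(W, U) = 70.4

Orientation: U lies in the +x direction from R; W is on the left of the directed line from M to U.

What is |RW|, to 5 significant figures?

69.012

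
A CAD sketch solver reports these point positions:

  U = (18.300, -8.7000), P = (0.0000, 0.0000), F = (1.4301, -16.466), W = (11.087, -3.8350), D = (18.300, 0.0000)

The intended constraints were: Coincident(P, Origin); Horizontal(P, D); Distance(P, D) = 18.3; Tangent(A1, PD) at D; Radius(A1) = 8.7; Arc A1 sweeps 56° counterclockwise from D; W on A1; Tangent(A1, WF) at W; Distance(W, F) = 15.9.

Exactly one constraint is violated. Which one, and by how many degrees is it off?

Tangent(A1, WF) at W — off by 3.40°.

P = (0.00, 0.00) ✓; P.y = 0.00, D.y = 0.00 ✓; |PD| = 18.30 ✓; ∠(UD, DP) = 90.00° ✓; |UD| = 8.700 ✓; bearing(U→W) − bearing(U→D) = 56.00° ✓; |UW| = 8.700 ✓; ∠(UW, WF) = 93.40° ✗; |WF| = 15.90 ✓.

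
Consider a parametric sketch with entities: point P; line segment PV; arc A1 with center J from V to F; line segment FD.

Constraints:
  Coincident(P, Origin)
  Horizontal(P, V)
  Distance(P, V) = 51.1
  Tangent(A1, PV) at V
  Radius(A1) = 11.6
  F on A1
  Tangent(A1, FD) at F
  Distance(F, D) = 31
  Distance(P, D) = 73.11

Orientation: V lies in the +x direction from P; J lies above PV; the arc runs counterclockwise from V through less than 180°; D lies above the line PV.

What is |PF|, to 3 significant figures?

64.0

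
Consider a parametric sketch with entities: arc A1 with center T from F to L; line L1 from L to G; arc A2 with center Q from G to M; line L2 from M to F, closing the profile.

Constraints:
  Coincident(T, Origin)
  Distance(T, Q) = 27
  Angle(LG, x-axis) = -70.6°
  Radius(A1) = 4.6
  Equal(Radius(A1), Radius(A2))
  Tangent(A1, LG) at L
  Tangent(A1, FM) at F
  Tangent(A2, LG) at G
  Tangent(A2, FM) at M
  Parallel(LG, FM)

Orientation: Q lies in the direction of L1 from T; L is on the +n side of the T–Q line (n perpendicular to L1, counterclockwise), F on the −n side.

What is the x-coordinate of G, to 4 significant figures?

13.31

The slot axis is L1's direction at -70.6°, so u = (cos -70.6°, sin -70.6°) = (0.3322, -0.9432) and n = (−sin -70.6°, cos -70.6°) = (0.9432, 0.3322). T is at the origin and Q lies 27.0 along u from T, so Q = 27.0·u = (8.968, -25.47). Tangency of A1 to both parallel lines with radius 4.6 puts L and F at T ± 4.6·n: L = (4.339, 1.528), F = (-4.339, -1.528). Equal radii place G and M the same way about Q: G = Q + 4.6·n = (13.31, -23.94), M = Q − 4.6·n = (4.630, -26.99). So G.x = 13.31.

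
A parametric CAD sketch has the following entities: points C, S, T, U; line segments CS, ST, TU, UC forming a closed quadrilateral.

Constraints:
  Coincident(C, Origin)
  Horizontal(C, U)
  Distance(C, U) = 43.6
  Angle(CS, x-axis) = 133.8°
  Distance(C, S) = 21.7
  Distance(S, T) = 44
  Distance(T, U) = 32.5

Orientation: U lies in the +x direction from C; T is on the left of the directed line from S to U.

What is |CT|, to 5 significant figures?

39.077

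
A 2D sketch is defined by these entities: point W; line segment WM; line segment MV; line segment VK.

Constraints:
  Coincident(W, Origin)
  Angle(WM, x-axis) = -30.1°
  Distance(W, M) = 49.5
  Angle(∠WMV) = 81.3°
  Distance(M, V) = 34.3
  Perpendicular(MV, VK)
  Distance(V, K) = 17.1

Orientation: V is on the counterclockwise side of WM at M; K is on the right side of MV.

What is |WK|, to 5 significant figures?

71.267

W is at the origin; WM runs at -30.1° with length 49.5, so M = 49.5·(cos -30.1°, sin -30.1°) = (42.825, -24.825). ∠WMV = 81.3°, so MV runs at -30.1° + (180° − 81.3°) = 68.600° from the x-axis; with |MV| = 34.3, V = M + 34.3·(cos 68.600°, sin 68.600°) = (55.340, 7.1104). MV is perpendicular to VK; with |VK| = 17.1 on the right of MV, K = V + 17.1·(0.93106, -0.36488) = (71.261, 0.87104). Then |WK| = |K − W| = 71.267.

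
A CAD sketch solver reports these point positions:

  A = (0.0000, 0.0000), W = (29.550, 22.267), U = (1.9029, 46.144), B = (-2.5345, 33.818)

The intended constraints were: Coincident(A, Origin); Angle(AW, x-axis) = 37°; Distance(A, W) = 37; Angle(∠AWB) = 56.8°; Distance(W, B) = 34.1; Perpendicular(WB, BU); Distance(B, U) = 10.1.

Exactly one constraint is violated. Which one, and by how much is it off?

Distance(B, U) = 10.1 — off by 3.00.

A = (0.00, 0.00) ✓; AW at 37.00° ✓; |AW| = 37.00 ✓; ∠AWB = 56.80° ✓; |WB| = 34.10 ✓; ∠(WB, BU) = 90.00° ✓; |BU| = 13.10 ✗.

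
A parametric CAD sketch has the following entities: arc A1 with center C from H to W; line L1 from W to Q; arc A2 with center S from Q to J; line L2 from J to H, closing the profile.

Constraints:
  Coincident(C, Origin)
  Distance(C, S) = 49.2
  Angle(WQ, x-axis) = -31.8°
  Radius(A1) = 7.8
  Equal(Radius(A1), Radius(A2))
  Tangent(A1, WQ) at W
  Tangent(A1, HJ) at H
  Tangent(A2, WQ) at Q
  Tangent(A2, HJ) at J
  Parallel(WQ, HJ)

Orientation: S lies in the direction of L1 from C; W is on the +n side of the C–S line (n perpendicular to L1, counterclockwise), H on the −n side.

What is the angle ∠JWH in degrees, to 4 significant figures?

72.41°

The slot axis is L1's direction at -31.8°, so u = (cos -31.8°, sin -31.8°) = (0.8499, -0.5270) and n = (−sin -31.8°, cos -31.8°) = (0.5270, 0.8499). C is at the origin and S lies 49.2 along u from C, so S = 49.2·u = (41.81, -25.93). Tangency of A1 to both parallel lines with radius 7.8 puts W and H at C ± 7.8·n: W = (4.110, 6.629), H = (-4.110, -6.629). Equal radii place Q and J the same way about S: Q = S + 7.8·n = (45.92, -19.30), J = S − 7.8·n = (37.70, -32.56). Then cos ∠JWH = WJ·WH / (|WJ||WH|), giving 72.41°.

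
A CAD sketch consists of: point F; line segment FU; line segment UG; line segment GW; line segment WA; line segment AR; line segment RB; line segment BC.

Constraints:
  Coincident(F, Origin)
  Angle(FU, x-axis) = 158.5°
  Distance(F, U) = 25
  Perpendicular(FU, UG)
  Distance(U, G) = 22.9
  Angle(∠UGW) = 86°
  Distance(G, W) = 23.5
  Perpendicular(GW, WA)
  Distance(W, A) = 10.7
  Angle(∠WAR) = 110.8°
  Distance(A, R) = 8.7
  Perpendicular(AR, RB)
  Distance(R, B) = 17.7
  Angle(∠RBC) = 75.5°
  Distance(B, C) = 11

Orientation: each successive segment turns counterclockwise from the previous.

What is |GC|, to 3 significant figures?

20.4

F is at the origin; FU runs at 158.5° with length 25.0, so U = (-23.3, 9.16). FU is perpendicular to UG, so UG runs at -112°; with |UG| = 22.9, G = (-31.7, -12.1). ∠UGW = 86.0° gives GW at -17.5° from the x-axis; with |GW| = 23.5, W = (-9.24, -19.2). GW ⟂ WA, so WA runs at 72.5°; with |WA| = 10.7, A = (-6.02, -9.01). ∠WAR = 110.8° gives AR at 142° from the x-axis; with |AR| = 8.7, R = (-12.9, -3.61). AR ⟂ RB, so RB runs at -128°; with |RB| = 17.7, B = (-23.8, -17.5). ∠RBC = 75.5° gives BC at -23.8° from the x-axis; with |BC| = 11.0, C = (-13.8, -21.9). Then |GC| = |C − G| = 20.4.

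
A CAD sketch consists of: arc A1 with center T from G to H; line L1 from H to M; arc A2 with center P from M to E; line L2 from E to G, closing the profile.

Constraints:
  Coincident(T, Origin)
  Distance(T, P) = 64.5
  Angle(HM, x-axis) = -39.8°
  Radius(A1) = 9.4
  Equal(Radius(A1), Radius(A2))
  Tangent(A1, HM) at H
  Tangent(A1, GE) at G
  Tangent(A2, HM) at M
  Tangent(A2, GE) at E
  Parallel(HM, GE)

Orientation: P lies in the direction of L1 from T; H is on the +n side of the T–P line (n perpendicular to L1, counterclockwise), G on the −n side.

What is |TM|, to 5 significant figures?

65.181

The slot axis is L1's direction at -39.8°, so u = (cos -39.8°, sin -39.8°) = (0.76828, -0.64011) and n = (−sin -39.8°, cos -39.8°) = (0.64011, 0.76828). T is at the origin and P lies 64.5 along u from T, so P = 64.5·u = (49.554, -41.287). Tangency of A1 to both parallel lines with radius 9.4 puts H and G at T ± 9.4·n: H = (6.0170, 7.2219), G = (-6.0170, -7.2219). Equal radii place M and E the same way about P: M = P + 9.4·n = (55.571, -34.065), E = P − 9.4·n = (43.537, -48.509). Then |TM| = |M − T| = 65.181.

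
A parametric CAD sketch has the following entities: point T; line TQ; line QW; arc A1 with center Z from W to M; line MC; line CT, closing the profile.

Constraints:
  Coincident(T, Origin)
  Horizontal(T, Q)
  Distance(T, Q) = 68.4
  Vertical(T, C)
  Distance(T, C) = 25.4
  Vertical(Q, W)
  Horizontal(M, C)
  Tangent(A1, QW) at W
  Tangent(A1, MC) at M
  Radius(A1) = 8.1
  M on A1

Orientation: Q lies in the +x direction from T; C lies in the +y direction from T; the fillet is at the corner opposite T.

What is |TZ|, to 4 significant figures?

62.73

T is at the origin; TQ is horizontal with |TQ| = 68.4 and Q on the +x side, so Q = (68.40, 0.000). T and C share the same x with |TC| = 25.4 and C on the +y side, so C = (0.000, 25.40). The virtual corner opposite T is at (68.40, 25.40). Since A1 is tangent to QW there, ZW ⟂ QW and tangency of A1 to MC means the radius ZM is perpendicular to MC, with radius 8.1, so the center Z sits 8.1 in from both sides at Z = (60.30, 17.30). Then |TZ| = |Z − T| = 62.73.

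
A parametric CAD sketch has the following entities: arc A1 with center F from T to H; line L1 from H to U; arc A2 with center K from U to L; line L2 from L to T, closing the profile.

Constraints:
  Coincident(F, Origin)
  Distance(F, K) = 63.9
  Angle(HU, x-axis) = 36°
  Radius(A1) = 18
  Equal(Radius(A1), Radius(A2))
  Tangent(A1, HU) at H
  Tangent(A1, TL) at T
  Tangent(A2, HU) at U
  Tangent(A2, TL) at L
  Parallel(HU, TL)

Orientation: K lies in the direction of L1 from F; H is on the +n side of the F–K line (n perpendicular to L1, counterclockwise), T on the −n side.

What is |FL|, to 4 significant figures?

66.39

The slot axis is L1's direction at 36.0°, so u = (cos 36.0°, sin 36.0°) = (0.8090, 0.5878) and n = (−sin 36.0°, cos 36.0°) = (-0.5878, 0.8090). F is at the origin and K lies 63.9 along u from F, so K = 63.9·u = (51.70, 37.56). Tangency of A1 to both parallel lines with radius 18.0 puts H and T at F ± 18.0·n: H = (-10.58, 14.56), T = (10.58, -14.56). Equal radii place U and L the same way about K: U = K + 18.0·n = (41.12, 52.12), L = K − 18.0·n = (62.28, 23.00). Then |FL| = |L − F| = 66.39.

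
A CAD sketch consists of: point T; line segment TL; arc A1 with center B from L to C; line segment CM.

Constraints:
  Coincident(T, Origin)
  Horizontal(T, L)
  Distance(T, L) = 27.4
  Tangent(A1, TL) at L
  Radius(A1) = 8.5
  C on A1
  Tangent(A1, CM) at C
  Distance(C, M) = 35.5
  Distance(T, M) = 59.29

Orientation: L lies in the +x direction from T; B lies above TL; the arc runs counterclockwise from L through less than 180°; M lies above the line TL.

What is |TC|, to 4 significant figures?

36.47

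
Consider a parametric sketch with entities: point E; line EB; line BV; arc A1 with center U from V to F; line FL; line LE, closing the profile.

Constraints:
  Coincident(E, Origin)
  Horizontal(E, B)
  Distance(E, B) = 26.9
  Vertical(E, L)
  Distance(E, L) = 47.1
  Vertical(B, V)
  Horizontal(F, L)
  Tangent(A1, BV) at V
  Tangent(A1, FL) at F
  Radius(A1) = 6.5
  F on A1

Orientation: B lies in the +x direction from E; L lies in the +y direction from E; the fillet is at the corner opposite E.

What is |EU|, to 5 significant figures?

45.437

E is at the origin; EB is horizontal with |EB| = 26.9 and B on the +x side, so B = (26.900, 0.0000). E and L share the same x with |EL| = 47.1 and L on the +y side, so L = (0.0000, 47.100). The virtual corner opposite E is at (26.900, 47.100). A1 meets BV tangentially, so UV is at right angles to BV and tangency of A1 to FL means the radius UF is perpendicular to FL, with radius 6.5, so the center U sits 6.5 in from both sides at U = (20.400, 40.600). Then |EU| = |U − E| = 45.437.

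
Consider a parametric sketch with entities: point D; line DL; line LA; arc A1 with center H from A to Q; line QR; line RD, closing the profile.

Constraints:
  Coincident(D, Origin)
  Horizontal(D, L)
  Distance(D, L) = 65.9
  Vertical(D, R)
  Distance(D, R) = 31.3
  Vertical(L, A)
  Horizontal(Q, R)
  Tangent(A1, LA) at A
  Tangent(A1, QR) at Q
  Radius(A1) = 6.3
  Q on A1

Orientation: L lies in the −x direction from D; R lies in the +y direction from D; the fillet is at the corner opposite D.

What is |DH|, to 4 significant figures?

64.63

D is at the origin; D and L share the same y with |DL| = 65.9 and L on the −x side, so L = (-65.90, 0.000). DR is vertical with |DR| = 31.3 and R on the +y side, so R = (0.000, 31.30). The virtual corner opposite D is at (-65.90, 31.30). Since A1 is tangent to LA there, HA ⟂ LA and tangency of A1 to QR means the radius HQ is perpendicular to QR, with radius 6.3, so the center H sits 6.3 in from both sides at H = (-59.60, 25.00). Then |DH| = |H − D| = 64.63.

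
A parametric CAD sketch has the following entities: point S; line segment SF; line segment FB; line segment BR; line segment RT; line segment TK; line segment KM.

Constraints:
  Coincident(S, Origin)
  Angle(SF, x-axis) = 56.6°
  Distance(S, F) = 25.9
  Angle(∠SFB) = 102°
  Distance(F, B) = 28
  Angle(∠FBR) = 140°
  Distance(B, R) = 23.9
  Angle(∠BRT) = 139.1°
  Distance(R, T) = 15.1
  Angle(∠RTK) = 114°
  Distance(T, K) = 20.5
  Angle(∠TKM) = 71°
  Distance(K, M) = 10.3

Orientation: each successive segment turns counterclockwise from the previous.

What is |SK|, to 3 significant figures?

40.3

S is at the origin; SF runs at 56.6° with length 25.9, so F = (14.3, 21.6). ∠SFB = 102.0° gives FB at 135° from the x-axis; with |FB| = 28.0, B = (-5.40, 41.6). ∠FBR = 140.0° gives BR at 175° from the x-axis; with |BR| = 23.9, R = (-29.2, 43.8). ∠BRT = 139.1° gives RT at -144° from the x-axis; with |RT| = 15.1, T = (-41.5, 35.0). ∠RTK = 114.0° gives TK at -78.5° from the x-axis; with |TK| = 20.5, K = (-37.4, 15.0). Then |SK| = |K − S| = 40.3.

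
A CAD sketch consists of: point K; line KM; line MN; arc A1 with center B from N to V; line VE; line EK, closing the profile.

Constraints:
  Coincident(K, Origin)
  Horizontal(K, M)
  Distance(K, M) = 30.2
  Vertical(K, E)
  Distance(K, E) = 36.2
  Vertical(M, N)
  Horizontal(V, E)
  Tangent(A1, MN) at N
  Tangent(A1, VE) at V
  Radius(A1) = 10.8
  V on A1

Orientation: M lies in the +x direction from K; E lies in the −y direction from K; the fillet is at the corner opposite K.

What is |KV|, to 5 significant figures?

41.071

K is at the origin; K and M share the same y with |KM| = 30.2 and M on the +x side, so M = (30.200, 0.0000). K and E share the same x with |KE| = 36.2 and E on the −y side, so E = (0.0000, -36.200). The virtual corner opposite K is at (30.200, -36.200). The tangent condition forces BN to be normal to MN and the tangent condition forces BV to be normal to VE, with radius 10.8, so the center B sits 10.8 in from both sides at B = (19.400, -25.400). That places the tangent points at N = (30.200, -25.400) on MN and V = (19.400, -36.200) on VE. Then |KV| = |V − K| = 41.071.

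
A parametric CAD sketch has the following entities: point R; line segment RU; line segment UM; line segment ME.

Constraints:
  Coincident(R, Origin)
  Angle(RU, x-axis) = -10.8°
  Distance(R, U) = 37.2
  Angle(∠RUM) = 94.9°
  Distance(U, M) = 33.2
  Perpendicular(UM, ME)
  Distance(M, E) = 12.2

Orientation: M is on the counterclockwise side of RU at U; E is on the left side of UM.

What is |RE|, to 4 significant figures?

44.06

R is at the origin; RU runs at -10.8° with length 37.2, so U = 37.2·(cos -10.8°, sin -10.8°) = (36.54, -6.971). ∠RUM = 94.9°, so UM runs at -10.8° + (180° − 94.9°) = 74.30° from the x-axis; with |UM| = 33.2, M = U + 33.2·(cos 74.30°, sin 74.30°) = (45.53, 24.99). UM is perpendicular to ME; with |ME| = 12.2 on the left of UM, E = M + 12.2·(-0.9627, 0.2706) = (33.78, 28.29). Then |RE| = |E − R| = 44.06.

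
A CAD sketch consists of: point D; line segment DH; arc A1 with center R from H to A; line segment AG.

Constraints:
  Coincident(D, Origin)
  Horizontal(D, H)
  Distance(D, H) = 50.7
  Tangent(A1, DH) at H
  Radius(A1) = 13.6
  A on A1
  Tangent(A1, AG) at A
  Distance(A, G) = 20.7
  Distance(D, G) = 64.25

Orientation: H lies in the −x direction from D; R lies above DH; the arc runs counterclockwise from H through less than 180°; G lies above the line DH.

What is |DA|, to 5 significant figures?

45.033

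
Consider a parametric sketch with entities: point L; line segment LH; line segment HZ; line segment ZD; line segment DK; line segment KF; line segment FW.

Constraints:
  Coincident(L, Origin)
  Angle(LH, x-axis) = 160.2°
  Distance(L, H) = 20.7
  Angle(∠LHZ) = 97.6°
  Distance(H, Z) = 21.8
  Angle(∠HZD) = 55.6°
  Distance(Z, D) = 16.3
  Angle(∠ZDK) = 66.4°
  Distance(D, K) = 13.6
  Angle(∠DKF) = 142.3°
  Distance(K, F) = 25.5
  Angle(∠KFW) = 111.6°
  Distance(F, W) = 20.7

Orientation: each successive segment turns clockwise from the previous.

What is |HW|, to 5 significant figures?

40.283

∠DKF = 142.3° gives KF at 162.10° from the x-axis; with |KF| = 25.5, F = (-40.731, 19.707). ∠KFW = 111.6° gives FW at 93.700° from the x-axis; with |FW| = 20.7, W = (-42.067, 40.364). Then |HW| = |W − H| = 40.283.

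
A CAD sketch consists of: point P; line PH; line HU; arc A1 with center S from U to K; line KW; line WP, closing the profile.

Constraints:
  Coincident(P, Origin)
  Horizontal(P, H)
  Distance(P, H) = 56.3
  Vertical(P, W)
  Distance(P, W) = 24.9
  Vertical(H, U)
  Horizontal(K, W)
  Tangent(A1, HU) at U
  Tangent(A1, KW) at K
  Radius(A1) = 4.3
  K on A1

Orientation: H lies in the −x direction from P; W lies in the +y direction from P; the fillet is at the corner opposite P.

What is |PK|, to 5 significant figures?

57.654

P is at the origin; P and H share the same y with |PH| = 56.3 and H on the −x side, so H = (-56.300, 0.0000). P and W share the same x with |PW| = 24.9 and W on the +y side, so W = (0.0000, 24.900). The virtual corner opposite P is at (-56.300, 24.900). Since A1 is tangent to HU there, SU ⟂ HU and since A1 is tangent to KW there, SK ⟂ KW, with radius 4.3, so the center S sits 4.3 in from both sides at S = (-52.000, 20.600). That places the tangent points at U = (-56.300, 20.600) on HU and K = (-52.000, 24.900) on KW. Then |PK| = |K − P| = 57.654.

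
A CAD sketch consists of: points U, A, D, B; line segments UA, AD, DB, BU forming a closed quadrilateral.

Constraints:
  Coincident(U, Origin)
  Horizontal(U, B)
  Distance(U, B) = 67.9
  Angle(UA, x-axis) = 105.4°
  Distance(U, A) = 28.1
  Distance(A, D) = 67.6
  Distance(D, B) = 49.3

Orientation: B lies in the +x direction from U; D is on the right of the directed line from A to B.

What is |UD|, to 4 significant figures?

41.55

Checks: |UB| = 67.90 ✓; |UA| = 28.10 ✓; |AD| = 67.60 ✓; |DB| = 49.30 ✓.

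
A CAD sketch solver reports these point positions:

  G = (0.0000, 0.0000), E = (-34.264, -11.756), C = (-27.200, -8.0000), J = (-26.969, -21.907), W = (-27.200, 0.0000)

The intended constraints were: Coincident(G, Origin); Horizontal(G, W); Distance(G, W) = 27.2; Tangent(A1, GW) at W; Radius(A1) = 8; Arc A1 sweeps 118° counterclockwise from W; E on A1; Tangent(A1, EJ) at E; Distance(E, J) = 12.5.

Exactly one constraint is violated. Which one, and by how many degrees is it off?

Tangent(A1, EJ) at E — off by 7.70°.

G = (0.00, 0.00) ✓; G.y = 0.00, W.y = 0.00 ✓; |GW| = 27.20 ✓; ∠(CW, WG) = 90.00° ✓; |CW| = 8.000 ✓; bearing(C→E) − bearing(C→W) = 118.0° ✓; |CE| = 8.000 ✓; ∠(CE, EJ) = 82.30° ✗; |EJ| = 12.50 ✓.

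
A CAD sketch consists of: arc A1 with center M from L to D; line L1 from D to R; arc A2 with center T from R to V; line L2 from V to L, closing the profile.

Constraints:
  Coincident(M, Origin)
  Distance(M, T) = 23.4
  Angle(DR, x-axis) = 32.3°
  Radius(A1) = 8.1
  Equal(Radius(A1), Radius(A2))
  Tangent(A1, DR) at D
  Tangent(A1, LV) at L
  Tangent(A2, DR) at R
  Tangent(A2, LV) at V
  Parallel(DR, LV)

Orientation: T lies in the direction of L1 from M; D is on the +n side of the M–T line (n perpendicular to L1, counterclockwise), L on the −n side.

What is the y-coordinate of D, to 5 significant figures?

6.8466

The slot axis is L1's direction at 32.3°, so u = (cos 32.3°, sin 32.3°) = (0.84526, 0.53435) and n = (−sin 32.3°, cos 32.3°) = (-0.53435, 0.84526). M is at the origin and T lies 23.4 along u from M, so T = 23.4·u = (19.779, 12.504). Tangency of A1 to both parallel lines with radius 8.1 puts D and L at M ± 8.1·n: D = (-4.3283, 6.8466), L = (4.3283, -6.8466). So D.y = 6.8466.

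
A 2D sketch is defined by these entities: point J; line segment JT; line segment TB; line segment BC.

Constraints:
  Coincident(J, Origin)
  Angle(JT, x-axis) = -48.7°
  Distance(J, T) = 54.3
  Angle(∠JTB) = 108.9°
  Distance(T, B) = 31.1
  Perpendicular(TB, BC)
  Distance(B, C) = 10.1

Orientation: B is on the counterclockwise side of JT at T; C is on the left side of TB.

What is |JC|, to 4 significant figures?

63.83

J is at the origin; JT runs at -48.7° with length 54.3, so T = 54.3·(cos -48.7°, sin -48.7°) = (35.84, -40.79). ∠JTB = 108.9°, so TB runs at -48.7° + (180° − 108.9°) = 22.40° from the x-axis; with |TB| = 31.1, B = T + 31.1·(cos 22.40°, sin 22.40°) = (64.59, -28.94). TB is perpendicular to BC; with |BC| = 10.1 on the left of TB, C = B + 10.1·(-0.3811, 0.9245) = (60.74, -19.60). Then |JC| = |C − J| = 63.83.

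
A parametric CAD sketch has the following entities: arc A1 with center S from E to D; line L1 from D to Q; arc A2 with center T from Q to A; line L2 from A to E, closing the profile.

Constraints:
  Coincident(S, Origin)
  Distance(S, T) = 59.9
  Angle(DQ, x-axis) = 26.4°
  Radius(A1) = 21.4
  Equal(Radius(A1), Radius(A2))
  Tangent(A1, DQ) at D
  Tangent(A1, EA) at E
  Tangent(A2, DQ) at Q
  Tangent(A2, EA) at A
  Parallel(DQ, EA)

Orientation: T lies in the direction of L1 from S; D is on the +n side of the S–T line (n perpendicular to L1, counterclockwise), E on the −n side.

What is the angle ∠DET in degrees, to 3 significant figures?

70.3°

The slot axis is L1's direction at 26.4°, so u = (cos 26.4°, sin 26.4°) = (0.896, 0.445) and n = (−sin 26.4°, cos 26.4°) = (-0.445, 0.896). S is at the origin and T lies 59.9 along u from S, so T = 59.9·u = (53.7, 26.6). Tangency of A1 to both parallel lines with radius 21.4 puts D and E at S ± 21.4·n: D = (-9.52, 19.2), E = (9.52, -19.2). Then cos ∠DET = ED·ET / (|ED||ET|), giving 70.3°.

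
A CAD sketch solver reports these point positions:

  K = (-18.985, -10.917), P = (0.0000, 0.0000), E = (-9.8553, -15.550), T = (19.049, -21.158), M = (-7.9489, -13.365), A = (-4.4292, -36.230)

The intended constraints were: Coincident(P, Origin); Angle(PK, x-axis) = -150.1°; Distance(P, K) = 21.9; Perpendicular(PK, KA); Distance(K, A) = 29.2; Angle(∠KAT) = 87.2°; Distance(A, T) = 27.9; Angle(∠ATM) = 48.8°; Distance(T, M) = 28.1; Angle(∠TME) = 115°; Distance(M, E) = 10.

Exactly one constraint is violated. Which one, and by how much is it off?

Distance(M, E) = 10 — off by 7.10.

P = (0.00, 0.00) ✓; PK at -150.1° ✓; |PK| = 21.90 ✓; ∠(PK, KA) = 90.00° ✓; |KA| = 29.20 ✓; ∠KAT = 87.20° ✓; |AT| = 27.90 ✓; ∠ATM = 48.80° ✓; |TM| = 28.10 ✓; ∠TME = 115.0° ✓; |ME| = 2.900 ✗.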